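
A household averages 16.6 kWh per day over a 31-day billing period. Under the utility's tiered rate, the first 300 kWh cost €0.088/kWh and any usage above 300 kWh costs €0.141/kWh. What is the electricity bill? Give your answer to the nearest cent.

€56.66

Usage = 16.6 kWh/day × 31 days = 514.6 kWh
First 300 kWh × €0.088 = €26.40
Remaining 214.6 kWh × €0.141 = €30.26
Total = €56.66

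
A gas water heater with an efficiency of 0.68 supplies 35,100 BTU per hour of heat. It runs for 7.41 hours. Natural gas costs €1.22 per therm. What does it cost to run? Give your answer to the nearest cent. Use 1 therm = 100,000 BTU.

€4.67

Heat delivered = 35,100 BTU/h × 7.41 h = 260,091 BTU
Gas input = 260,091 / 0.68 = 382,487 BTU
= 382,487 / 100,000 = 3.825 therm
Cost = 3.825 × €1.22/therm = €4.67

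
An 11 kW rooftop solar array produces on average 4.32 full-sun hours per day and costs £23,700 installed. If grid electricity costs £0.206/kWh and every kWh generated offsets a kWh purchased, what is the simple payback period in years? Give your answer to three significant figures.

6.63 years

Daily generation = 11 kW × 4.32 h = 47.52 kWh
Annual generation = 47.52 × 365 = 17345 kWh
Annual savings = 17345 × £0.206 = £3,573.03
Payback = £23,700 / £3,573.03 = 6.63 years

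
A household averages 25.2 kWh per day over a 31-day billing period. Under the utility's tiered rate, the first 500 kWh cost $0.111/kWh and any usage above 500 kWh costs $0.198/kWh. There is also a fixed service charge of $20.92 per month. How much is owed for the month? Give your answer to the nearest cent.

Usage = 25.2 kWh/day × 31 days = 781.2 kWh
First 500 kWh × $0.111 = $55.50
Remaining 281.2 kWh × $0.198 = $55.68
Energy charge = $111.18; + service $20.92 = $132.10

$132.10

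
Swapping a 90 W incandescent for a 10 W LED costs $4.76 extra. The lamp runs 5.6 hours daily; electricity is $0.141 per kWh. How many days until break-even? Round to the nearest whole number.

Power saved = 90 − 10 = 80 W
Daily energy saved = 80 W × 5.6 h = 448 Wh = 0.448 kWh
Daily savings = 0.448 × $0.141 = $0.0632
Payback = $4.76 / $0.0632 per day = 75.35 days

75 days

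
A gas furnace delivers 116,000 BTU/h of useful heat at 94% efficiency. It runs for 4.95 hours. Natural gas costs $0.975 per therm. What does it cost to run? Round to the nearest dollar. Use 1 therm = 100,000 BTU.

$6

Heat delivered = 116,000 BTU/h × 4.95 h = 574,200 BTU
Gas input = 574,200 / 0.94 = 610,851 BTU
= 610,851 / 100,000 = 6.109 therm
Cost = 6.109 × $0.975/therm = $5.96 ≈ $6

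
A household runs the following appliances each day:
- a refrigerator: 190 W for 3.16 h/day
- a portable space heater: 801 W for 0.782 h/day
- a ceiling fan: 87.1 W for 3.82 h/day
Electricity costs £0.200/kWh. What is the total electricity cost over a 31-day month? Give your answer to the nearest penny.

£9.67

refrigerator: 190 W × 3.16 h × 31 d = 18,612 Wh = 18.61 kWh
portable space heater: 801 W × 0.782 h × 31 d = 19,418 Wh = 19.42 kWh
ceiling fan: 87.1 W × 3.82 h × 31 d = 10,314 Wh = 10.31 kWh
Total energy = 18.61 + 19.42 + 10.31 = 48.34 kWh
Cost = 48.34 kWh × £0.200 = £9.67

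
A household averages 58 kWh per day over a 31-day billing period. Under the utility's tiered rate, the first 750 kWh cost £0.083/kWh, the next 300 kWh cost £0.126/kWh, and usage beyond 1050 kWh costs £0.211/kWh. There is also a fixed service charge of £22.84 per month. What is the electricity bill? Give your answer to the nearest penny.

Usage = 58 kWh/day × 31 days = 1798 kWh
First 750 kWh × £0.083 = £62.25
Next 300 kWh × £0.126 = £37.80
Remaining 748 kWh × £0.211 = £157.83
Energy charge = £257.88; + service £22.84 = £280.72

£280.72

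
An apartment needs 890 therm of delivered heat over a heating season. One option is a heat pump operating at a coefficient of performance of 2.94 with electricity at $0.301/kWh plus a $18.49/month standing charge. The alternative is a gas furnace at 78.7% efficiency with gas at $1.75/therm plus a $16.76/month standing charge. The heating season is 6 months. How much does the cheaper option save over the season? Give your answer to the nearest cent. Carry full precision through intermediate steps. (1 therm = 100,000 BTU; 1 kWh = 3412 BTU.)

$701.89

Heat load = 890 therm × 100,000 = 89,000,000 BTU
Gas: input = 89,000,000 / 0.787 = 113,087,675 BTU = 1,131 therm → 1,131 × $1.75 = $1,979.03; + 6 × $16.76 standing = $2,079.59
Heat pump: 89,000,000 BTU / 3412 = 26,080 kWh heat; / 2.94 = 8,872 kWh in → × $0.301 = $2,670.55; + 6 × $18.49 standing = $2,781.49
Difference = |$2,079.59 − $2,781.49| = $701.89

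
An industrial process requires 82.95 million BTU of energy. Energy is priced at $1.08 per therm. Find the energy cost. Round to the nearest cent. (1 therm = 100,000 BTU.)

82.95 million BTU × (10 therm/million BTU) = 829.5 therm
Cost = 829.5 therm × $1.08/therm = $895.86

$895.86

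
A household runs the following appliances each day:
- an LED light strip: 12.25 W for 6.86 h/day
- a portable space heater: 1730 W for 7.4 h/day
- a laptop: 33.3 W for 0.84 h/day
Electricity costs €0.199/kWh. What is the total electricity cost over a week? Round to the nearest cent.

LED light strip: 12.25 W × 6.86 h × 7 d = 588 Wh = 0.5882 kWh
portable space heater: 1730 W × 7.4 h × 7 d = 89,614 Wh = 89.61 kWh
laptop: 33.3 W × 0.84 h × 7 d = 196 Wh = 0.1958 kWh
Total energy = 0.5882 + 89.61 + 0.1958 = 90.4 kWh
Cost = 90.4 kWh × €0.199 = €17.99

€17.99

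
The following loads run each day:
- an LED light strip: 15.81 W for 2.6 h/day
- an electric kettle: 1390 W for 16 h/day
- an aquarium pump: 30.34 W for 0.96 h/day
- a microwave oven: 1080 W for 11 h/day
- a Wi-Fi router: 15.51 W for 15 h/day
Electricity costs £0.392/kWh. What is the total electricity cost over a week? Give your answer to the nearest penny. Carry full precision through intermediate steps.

LED light strip: 15.81 W × 2.6 h × 7 d = 288 Wh = 0.2877 kWh
electric kettle: 1390 W × 16 h × 7 d = 155,680 Wh = 155.7 kWh
aquarium pump: 30.34 W × 0.96 h × 7 d = 204 Wh = 0.2039 kWh
microwave oven: 1080 W × 11 h × 7 d = 83,160 Wh = 83.16 kWh
Wi-Fi router: 15.51 W × 15 h × 7 d = 1,629 Wh = 1.629 kWh
Total energy = 0.2877 + 155.7 + 0.2039 + 83.16 + 1.629 = 241 kWh
Cost = 241 kWh × £0.392 = £94.46

£94.46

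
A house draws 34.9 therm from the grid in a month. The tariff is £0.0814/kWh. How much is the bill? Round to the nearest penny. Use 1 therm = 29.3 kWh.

£83.24

34.9 therm × (29.3 kWh/therm) = 1,023 kWh
Cost = 1,023 kWh × £0.0814/kWh = £83.24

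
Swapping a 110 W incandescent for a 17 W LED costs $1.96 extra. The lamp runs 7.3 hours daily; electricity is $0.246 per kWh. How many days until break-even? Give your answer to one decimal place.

Power saved = 110 − 17 = 93 W
Daily energy saved = 93 W × 7.3 h = 678.9 Wh = 0.6789 kWh
Daily savings = 0.6789 × $0.246 = $0.1670
Payback = $1.96 / $0.1670 per day = 11.74 days

11.7 days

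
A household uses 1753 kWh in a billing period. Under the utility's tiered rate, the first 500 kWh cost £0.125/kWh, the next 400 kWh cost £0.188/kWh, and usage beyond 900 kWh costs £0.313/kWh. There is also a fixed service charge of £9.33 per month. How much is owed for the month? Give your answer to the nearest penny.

£414.02

First 500 kWh × £0.125 = £62.50
Next 400 kWh × £0.188 = £75.20
Remaining 853 kWh × £0.313 = £266.99
Energy charge = £404.69; + service £9.33 = £414.02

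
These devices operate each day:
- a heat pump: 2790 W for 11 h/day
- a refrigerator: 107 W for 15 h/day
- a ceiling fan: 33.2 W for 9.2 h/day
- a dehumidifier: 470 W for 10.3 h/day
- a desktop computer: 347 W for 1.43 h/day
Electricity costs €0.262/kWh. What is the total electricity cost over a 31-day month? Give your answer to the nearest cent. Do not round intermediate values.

€308.13

heat pump: 2790 W × 11 h × 31 d = 951,390 Wh = 951.4 kWh
refrigerator: 107 W × 15 h × 31 d = 49,755 Wh = 49.76 kWh
ceiling fan: 33.2 W × 9.2 h × 31 d = 9,469 Wh = 9.469 kWh
dehumidifier: 470 W × 10.3 h × 31 d = 150,071 Wh = 150.1 kWh
desktop computer: 347 W × 1.43 h × 31 d = 15,383 Wh = 15.38 kWh
Total energy = 951.4 + 49.76 + 9.469 + 150.1 + 15.38 = 1,176 kWh
Cost = 1,176 kWh × €0.262 = €308.13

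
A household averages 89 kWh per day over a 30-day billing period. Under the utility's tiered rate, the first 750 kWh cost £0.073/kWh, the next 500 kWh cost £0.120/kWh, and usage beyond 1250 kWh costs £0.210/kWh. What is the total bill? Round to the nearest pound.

£413

Usage = 89 kWh/day × 30 days = 2670 kWh
First 750 kWh × £0.073 = £54.75
Next 500 kWh × £0.120 = £60.00
Remaining 1420 kWh × £0.210 = £298.20
Total = £412.95 ≈ £413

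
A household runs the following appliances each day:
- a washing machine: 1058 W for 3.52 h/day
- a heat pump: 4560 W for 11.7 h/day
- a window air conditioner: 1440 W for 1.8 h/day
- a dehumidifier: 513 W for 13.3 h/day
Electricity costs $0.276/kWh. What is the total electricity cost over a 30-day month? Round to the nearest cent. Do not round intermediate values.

$550.55

washing machine: 1058 W × 3.52 h × 30 d = 111,725 Wh = 111.7 kWh
heat pump: 4560 W × 11.7 h × 30 d = 1,600,560 Wh = 1,601 kWh
window air conditioner: 1440 W × 1.8 h × 30 d = 77,760 Wh = 77.76 kWh
dehumidifier: 513 W × 13.3 h × 30 d = 204,687 Wh = 204.7 kWh
Total energy = 111.7 + 1,601 + 77.76 + 204.7 = 1,995 kWh
Cost = 1,995 kWh × $0.276 = $550.55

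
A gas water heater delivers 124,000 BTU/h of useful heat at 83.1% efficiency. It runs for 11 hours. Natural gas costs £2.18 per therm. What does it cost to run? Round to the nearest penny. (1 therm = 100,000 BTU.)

Heat delivered = 124,000 BTU/h × 11 h = 1,364,000 BTU
Gas input = 1,364,000 / 0.831 = 1,641,396 BTU
= 1,641,396 / 100,000 = 16.41 therm
Cost = 16.41 × £2.18/therm = £35.78

£35.78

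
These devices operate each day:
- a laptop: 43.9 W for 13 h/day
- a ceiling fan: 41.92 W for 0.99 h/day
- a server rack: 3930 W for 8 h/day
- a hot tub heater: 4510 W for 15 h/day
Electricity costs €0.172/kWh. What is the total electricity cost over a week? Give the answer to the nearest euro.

laptop: 43.9 W × 13 h × 7 d = 3,995 Wh = 3.995 kWh
ceiling fan: 41.92 W × 0.99 h × 7 d = 291 Wh = 0.2905 kWh
server rack: 3930 W × 8 h × 7 d = 220,080 Wh = 220.1 kWh
hot tub heater: 4510 W × 15 h × 7 d = 473,550 Wh = 473.6 kWh
Total energy = 3.995 + 0.2905 + 220.1 + 473.6 = 697.9 kWh
Cost = 697.9 kWh × €0.172 = €120.04 ≈ €120

€120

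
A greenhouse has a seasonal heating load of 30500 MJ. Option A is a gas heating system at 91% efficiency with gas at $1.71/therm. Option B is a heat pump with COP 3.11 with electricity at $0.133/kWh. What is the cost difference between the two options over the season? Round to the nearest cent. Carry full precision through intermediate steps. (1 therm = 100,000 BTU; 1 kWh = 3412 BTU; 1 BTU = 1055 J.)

$180.90

Heat load = 30500 MJ = 30,500,000,000 J / 1055 = 28,909,953 BTU
Gas: input = 28,909,953 / 0.910 = 31,769,179 BTU = 317.7 therm → 317.7 × $1.71 = $543.25
Heat pump: 28,909,953 BTU / 3412 = 8,473 kWh heat; / 3.11 = 2,724 kWh in → × $0.133 = $362.35
Difference = |$543.25 − $362.35| = $180.90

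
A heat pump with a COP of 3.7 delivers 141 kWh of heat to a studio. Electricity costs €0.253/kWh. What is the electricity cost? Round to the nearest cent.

Electrical input = 141 kWh / 3.7 = 38.11 kWh
Cost = 38.11 × €0.253/kWh = €9.64

€9.64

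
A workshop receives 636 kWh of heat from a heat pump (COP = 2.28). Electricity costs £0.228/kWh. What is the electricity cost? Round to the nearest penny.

£63.60

Electrical input = 636 kWh / 2.28 = 278.9 kWh
Cost = 278.9 × £0.228/kWh = £63.60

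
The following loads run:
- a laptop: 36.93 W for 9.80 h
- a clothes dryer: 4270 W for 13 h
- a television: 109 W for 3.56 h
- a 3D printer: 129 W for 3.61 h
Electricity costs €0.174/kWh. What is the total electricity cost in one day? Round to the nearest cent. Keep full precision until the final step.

€9.87

laptop: 36.93 W × 9.80 h = 362 Wh = 0.3619 kWh
clothes dryer: 4270 W × 13 h = 55,510 Wh = 55.51 kWh
television: 109 W × 3.56 h = 388 Wh = 0.388 kWh
3D printer: 129 W × 3.61 h = 466 Wh = 0.4657 kWh
Total energy = 0.3619 + 55.51 + 0.388 + 0.4657 = 56.73 kWh
Cost = 56.73 kWh × €0.174 = €9.87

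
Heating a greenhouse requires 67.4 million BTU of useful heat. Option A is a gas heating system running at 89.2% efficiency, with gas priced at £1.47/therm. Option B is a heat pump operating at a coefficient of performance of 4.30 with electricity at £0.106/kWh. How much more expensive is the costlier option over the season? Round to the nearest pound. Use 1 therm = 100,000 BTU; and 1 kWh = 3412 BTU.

Heat load = 67.4 × 10⁶ BTU = 67,400,000 BTU
Gas: input = 67,400,000 / 0.892 = 75,560,538 BTU = 755.6 therm → 755.6 × £1.47 = £1,110.74
Heat pump: 67,400,000 BTU / 3412 = 19,750 kWh heat; / 4.30 = 4,594 kWh in → × £0.106 = £486.95
Difference = |£1,110.74 − £486.95| = £623.79 ≈ £624

£624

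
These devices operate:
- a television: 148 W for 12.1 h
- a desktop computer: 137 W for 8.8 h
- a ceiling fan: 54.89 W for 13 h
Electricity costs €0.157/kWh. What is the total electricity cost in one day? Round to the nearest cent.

television: 148 W × 12.1 h = 1,791 Wh = 1.791 kWh
desktop computer: 137 W × 8.8 h = 1,206 Wh = 1.206 kWh
ceiling fan: 54.89 W × 13 h = 714 Wh = 0.7136 kWh
Total energy = 1.791 + 1.206 + 0.7136 = 3.71 kWh
Cost = 3.71 kWh × €0.157 = €0.58

€0.58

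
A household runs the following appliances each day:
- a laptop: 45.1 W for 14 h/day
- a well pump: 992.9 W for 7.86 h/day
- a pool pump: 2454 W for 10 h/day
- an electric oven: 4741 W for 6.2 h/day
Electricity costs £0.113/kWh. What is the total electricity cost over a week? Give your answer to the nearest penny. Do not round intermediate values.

laptop: 45.1 W × 14 h × 7 d = 4,420 Wh = 4.42 kWh
well pump: 992.9 W × 7.86 h × 7 d = 54,629 Wh = 54.63 kWh
pool pump: 2454 W × 10 h × 7 d = 171,780 Wh = 171.8 kWh
electric oven: 4741 W × 6.2 h × 7 d = 205,759 Wh = 205.8 kWh
Total energy = 4.42 + 54.63 + 171.8 + 205.8 = 436.6 kWh
Cost = 436.6 kWh × £0.113 = £49.33

£49.33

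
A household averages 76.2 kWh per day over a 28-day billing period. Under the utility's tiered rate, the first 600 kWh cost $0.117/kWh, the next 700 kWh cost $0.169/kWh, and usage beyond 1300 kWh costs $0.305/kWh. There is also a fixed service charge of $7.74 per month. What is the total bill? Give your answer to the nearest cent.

Usage = 76.2 kWh/day × 28 days = 2133.6 kWh
First 600 kWh × $0.117 = $70.20
Next 700 kWh × $0.169 = $118.30
Remaining 833.6 kWh × $0.305 = $254.25
Energy charge = $442.75; + service $7.74 = $450.49

$450.49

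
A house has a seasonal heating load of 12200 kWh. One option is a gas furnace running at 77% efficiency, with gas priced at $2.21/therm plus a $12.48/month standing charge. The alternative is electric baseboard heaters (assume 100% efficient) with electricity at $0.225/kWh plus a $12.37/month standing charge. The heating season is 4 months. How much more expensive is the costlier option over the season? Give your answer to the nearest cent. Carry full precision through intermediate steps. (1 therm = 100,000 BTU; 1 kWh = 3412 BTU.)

Heat load = 12200 kWh × 3412 = 41,626,400 BTU
Gas: input = 41,626,400 / 0.77 = 54,060,260 BTU = 540.6 therm → 540.6 × $2.21 = $1,194.73; + 4 × $12.48 standing = $1,244.65
Electric: 41,626,400 BTU / 3412 = 12,200 kWh → × $0.225 = $2,745.00; + 4 × $12.37 standing = $2,794.48
Difference = |$1,244.65 − $2,794.48| = $1,549.83

$1549.83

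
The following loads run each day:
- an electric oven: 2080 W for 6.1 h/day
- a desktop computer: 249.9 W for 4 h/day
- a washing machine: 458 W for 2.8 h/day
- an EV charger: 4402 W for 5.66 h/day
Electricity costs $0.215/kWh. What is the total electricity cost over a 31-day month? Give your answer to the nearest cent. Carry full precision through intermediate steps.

$265.84

electric oven: 2080 W × 6.1 h × 31 d = 393,328 Wh = 393.3 kWh
desktop computer: 249.9 W × 4 h × 31 d = 30,988 Wh = 30.99 kWh
washing machine: 458 W × 2.8 h × 31 d = 39,754 Wh = 39.75 kWh
EV charger: 4402 W × 5.66 h × 31 d = 772,375 Wh = 772.4 kWh
Total energy = 393.3 + 30.99 + 39.75 + 772.4 = 1,236 kWh
Cost = 1,236 kWh × $0.215 = $265.84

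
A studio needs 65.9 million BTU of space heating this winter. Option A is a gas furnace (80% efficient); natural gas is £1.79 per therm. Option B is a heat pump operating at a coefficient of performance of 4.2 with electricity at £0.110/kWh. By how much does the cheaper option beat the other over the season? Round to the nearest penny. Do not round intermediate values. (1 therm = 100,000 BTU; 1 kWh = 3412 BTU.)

Heat load = 65.9 × 10⁶ BTU = 65,900,000 BTU
Gas: input = 65,900,000 / 0.800 = 82,375,000 BTU = 823.8 therm → 823.8 × £1.79 = £1,474.51
Heat pump: 65,900,000 BTU / 3412 = 19,310 kWh heat; / 4.2 = 4,599 kWh in → × £0.110 = £505.85
Difference = |£1,474.51 − £505.85| = £968.66

£968.66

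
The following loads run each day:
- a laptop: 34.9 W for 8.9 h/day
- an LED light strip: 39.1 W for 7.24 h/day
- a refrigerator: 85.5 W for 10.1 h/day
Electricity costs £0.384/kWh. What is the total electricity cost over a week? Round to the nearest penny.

laptop: 34.9 W × 8.9 h × 7 d = 2,174 Wh = 2.174 kWh
LED light strip: 39.1 W × 7.24 h × 7 d = 1,982 Wh = 1.982 kWh
refrigerator: 85.5 W × 10.1 h × 7 d = 6,045 Wh = 6.045 kWh
Total energy = 2.174 + 1.982 + 6.045 = 10.2 kWh
Cost = 10.2 kWh × £0.384 = £3.92

£3.92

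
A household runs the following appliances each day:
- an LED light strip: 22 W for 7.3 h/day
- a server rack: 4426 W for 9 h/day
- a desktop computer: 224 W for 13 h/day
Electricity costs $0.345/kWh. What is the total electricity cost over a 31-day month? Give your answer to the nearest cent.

LED light strip: 22 W × 7.3 h × 31 d = 4,979 Wh = 4.979 kWh
server rack: 4426 W × 9 h × 31 d = 1,234,854 Wh = 1,235 kWh
desktop computer: 224 W × 13 h × 31 d = 90,272 Wh = 90.27 kWh
Total energy = 4.979 + 1,235 + 90.27 = 1,330 kWh
Cost = 1,330 kWh × $0.345 = $458.89

$458.89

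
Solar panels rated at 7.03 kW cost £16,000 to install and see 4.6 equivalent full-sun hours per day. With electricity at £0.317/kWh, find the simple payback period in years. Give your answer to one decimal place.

4.3 years

Daily generation = 7.03 kW × 4.6 h = 32.34 kWh
Annual generation = 32.34 × 365 = 11803 kWh
Annual savings = 11803 × £0.317 = £3,741.67
Payback = £16,000 / £3,741.67 = 4.28 years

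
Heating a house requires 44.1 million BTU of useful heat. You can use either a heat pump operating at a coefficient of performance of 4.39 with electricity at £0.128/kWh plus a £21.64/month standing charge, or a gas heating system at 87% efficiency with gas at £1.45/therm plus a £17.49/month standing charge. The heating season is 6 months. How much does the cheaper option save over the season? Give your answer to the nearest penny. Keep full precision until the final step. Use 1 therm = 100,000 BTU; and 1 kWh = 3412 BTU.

£333.24

Heat load = 44.1 × 10⁶ BTU = 44,100,000 BTU
Gas: input = 44,100,000 / 0.87 = 50,689,655 BTU = 506.9 therm → 506.9 × £1.45 = £735.00; + 6 × £17.49 standing = £839.94
Heat pump: 44,100,000 BTU / 3412 = 12,920 kWh heat; / 4.39 = 2,944 kWh in → × £0.128 = £376.86; + 6 × £21.64 standing = £506.70
Difference = |£839.94 − £506.70| = £333.24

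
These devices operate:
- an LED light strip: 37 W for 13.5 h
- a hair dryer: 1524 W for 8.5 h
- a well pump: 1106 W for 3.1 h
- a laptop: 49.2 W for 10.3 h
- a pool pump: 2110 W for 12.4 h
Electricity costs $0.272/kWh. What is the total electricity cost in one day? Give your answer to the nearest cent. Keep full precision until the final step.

LED light strip: 37 W × 13.5 h = 500 Wh = 0.4995 kWh
hair dryer: 1524 W × 8.5 h = 12,954 Wh = 12.95 kWh
well pump: 1106 W × 3.1 h = 3,429 Wh = 3.429 kWh
laptop: 49.2 W × 10.3 h = 507 Wh = 0.5068 kWh
pool pump: 2110 W × 12.4 h = 26,164 Wh = 26.16 kWh
Total energy = 0.4995 + 12.95 + 3.429 + 0.5068 + 26.16 = 43.55 kWh
Cost = 43.55 kWh × $0.272 = $11.85

$11.85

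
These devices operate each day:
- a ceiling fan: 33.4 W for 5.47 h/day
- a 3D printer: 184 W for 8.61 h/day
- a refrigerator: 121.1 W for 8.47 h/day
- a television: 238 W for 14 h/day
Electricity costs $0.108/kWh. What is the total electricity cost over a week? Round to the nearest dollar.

ceiling fan: 33.4 W × 5.47 h × 7 d = 1,279 Wh = 1.279 kWh
3D printer: 184 W × 8.61 h × 7 d = 11,090 Wh = 11.09 kWh
refrigerator: 121.1 W × 8.47 h × 7 d = 7,180 Wh = 7.18 kWh
television: 238 W × 14 h × 7 d = 23,324 Wh = 23.32 kWh
Total energy = 1.279 + 11.09 + 7.18 + 23.32 = 42.87 kWh
Cost = 42.87 kWh × $0.108 = $4.63 ≈ $5

$5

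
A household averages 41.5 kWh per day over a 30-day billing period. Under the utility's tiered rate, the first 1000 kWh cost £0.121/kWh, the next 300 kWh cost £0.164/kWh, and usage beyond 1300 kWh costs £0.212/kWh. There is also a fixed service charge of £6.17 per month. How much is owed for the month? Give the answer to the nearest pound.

Usage = 41.5 kWh/day × 30 days = 1245 kWh
First 1000 kWh × £0.121 = £121.00
Next 245 kWh × £0.164 = £40.18
Remaining tier: 0 kWh (not reached)
Energy charge = £161.18; + service £6.17 = £167.35 ≈ £167

£167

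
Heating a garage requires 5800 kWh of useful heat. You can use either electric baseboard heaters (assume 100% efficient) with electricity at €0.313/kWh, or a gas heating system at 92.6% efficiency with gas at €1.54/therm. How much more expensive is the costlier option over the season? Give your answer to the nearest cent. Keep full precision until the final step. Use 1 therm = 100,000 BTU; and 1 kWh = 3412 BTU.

€1486.29

Heat load = 5800 kWh × 3412 = 19,789,600 BTU
Gas: input = 19,789,600 / 0.926 = 21,371,058 BTU = 213.7 therm → 213.7 × €1.54 = €329.11
Electric: 19,789,600 BTU / 3412 = 5,800 kWh → × €0.313 = €1,815.40
Difference = |€329.11 − €1,815.40| = €1,486.29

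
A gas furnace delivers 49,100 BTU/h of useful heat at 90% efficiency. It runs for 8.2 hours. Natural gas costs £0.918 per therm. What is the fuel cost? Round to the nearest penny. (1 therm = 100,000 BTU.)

Heat delivered = 49,100 BTU/h × 8.2 h = 402,620 BTU
Gas input = 402,620 / 0.90 = 447,356 BTU
= 447,356 / 100,000 = 4.474 therm
Cost = 4.474 × £0.918/therm = £4.11

£4.11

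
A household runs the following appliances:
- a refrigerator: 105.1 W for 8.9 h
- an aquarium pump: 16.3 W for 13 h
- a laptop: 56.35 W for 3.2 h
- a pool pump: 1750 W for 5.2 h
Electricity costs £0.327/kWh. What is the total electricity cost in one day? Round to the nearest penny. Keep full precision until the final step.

£3.41

refrigerator: 105.1 W × 8.9 h = 935 Wh = 0.9354 kWh
aquarium pump: 16.3 W × 13 h = 212 Wh = 0.2119 kWh
laptop: 56.35 W × 3.2 h = 180 Wh = 0.1803 kWh
pool pump: 1750 W × 5.2 h = 9,100 Wh = 9.1 kWh
Total energy = 0.9354 + 0.2119 + 0.1803 + 9.1 = 10.43 kWh
Cost = 10.43 kWh × £0.327 = £3.41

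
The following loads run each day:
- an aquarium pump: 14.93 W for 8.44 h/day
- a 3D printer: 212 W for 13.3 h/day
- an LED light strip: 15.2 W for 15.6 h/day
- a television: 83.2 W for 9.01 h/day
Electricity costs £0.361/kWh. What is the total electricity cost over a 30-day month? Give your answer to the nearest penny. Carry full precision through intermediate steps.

aquarium pump: 14.93 W × 8.44 h × 30 d = 3,780 Wh = 3.78 kWh
3D printer: 212 W × 13.3 h × 30 d = 84,588 Wh = 84.59 kWh
LED light strip: 15.2 W × 15.6 h × 30 d = 7,114 Wh = 7.114 kWh
television: 83.2 W × 9.01 h × 30 d = 22,489 Wh = 22.49 kWh
Total energy = 3.78 + 84.59 + 7.114 + 22.49 = 118 kWh
Cost = 118 kWh × £0.361 = £42.59

£42.59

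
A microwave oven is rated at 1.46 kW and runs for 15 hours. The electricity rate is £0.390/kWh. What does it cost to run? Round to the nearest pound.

Energy = 1460 W × 15 h = 21,900 Wh = 21.9 kWh
Cost = 21.9 kWh × £0.390/kWh = £8.54 ≈ £9

£9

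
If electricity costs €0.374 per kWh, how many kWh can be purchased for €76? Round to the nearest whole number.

203 kWh

€76 / €0.374 per kWh = 203.2 kWh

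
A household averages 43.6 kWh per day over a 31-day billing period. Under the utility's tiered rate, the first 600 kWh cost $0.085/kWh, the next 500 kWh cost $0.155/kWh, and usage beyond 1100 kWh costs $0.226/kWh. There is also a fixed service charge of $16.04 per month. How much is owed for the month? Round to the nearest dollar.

$201

Usage = 43.6 kWh/day × 31 days = 1351.6 kWh
First 600 kWh × $0.085 = $51.00
Next 500 kWh × $0.155 = $77.50
Remaining 251.6 kWh × $0.226 = $56.86
Energy charge = $185.36; + service $16.04 = $201.40 ≈ $201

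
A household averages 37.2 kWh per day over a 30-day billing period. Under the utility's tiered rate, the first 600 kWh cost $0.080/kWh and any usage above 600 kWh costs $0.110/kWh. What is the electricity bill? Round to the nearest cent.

Usage = 37.2 kWh/day × 30 days = 1116 kWh
First 600 kWh × $0.080 = $48.00
Remaining 516 kWh × $0.110 = $56.76
Total = $104.76

$104.76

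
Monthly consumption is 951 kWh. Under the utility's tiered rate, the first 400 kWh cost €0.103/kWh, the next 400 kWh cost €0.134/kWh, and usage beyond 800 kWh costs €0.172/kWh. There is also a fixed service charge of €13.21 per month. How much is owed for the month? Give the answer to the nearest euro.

€134

First 400 kWh × €0.103 = €41.20
Next 400 kWh × €0.134 = €53.60
Remaining 151 kWh × €0.172 = €25.97
Energy charge = €120.77; + service €13.21 = €133.98 ≈ €134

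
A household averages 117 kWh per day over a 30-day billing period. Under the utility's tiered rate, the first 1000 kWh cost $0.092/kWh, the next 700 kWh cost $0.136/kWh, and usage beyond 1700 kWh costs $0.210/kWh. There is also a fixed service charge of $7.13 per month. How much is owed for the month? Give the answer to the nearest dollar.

$574

Usage = 117 kWh/day × 30 days = 3510 kWh
First 1000 kWh × $0.092 = $92.00
Next 700 kWh × $0.136 = $95.20
Remaining 1810 kWh × $0.210 = $380.10
Energy charge = $567.30; + service $7.13 = $574.43 ≈ $574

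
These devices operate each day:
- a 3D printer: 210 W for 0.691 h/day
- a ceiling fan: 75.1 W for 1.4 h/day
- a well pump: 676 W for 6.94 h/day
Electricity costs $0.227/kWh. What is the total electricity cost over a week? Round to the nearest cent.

$7.85

3D printer: 210 W × 0.691 h × 7 d = 1,016 Wh = 1.016 kWh
ceiling fan: 75.1 W × 1.4 h × 7 d = 736 Wh = 0.736 kWh
well pump: 676 W × 6.94 h × 7 d = 32,840 Wh = 32.84 kWh
Total energy = 1.016 + 0.736 + 32.84 = 34.59 kWh
Cost = 34.59 kWh × $0.227 = $7.85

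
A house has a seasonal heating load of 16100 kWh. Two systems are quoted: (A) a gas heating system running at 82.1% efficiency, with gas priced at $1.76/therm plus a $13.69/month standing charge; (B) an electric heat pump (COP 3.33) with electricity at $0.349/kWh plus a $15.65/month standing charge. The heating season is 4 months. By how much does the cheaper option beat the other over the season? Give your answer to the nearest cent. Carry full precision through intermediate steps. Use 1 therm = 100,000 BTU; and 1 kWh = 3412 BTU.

$517.58

Heat load = 16100 kWh × 3412 = 54,933,200 BTU
Gas: input = 54,933,200 / 0.821 = 66,910,110 BTU = 669.1 therm → 669.1 × $1.76 = $1,177.62; + 4 × $13.69 standing = $1,232.38
Heat pump: 54,933,200 BTU / 3412 = 16,100 kWh heat; / 3.33 = 4,835 kWh in → × $0.349 = $1,687.36; + 4 × $15.65 standing = $1,749.96
Difference = |$1,232.38 − $1,749.96| = $517.58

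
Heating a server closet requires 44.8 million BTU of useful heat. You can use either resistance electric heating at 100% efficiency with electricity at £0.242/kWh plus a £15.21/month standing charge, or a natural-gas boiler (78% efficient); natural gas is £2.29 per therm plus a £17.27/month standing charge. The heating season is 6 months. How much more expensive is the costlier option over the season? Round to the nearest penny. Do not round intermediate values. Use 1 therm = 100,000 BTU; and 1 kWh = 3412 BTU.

Heat load = 44.8 × 10⁶ BTU = 44,800,000 BTU
Gas: input = 44,800,000 / 0.78 = 57,435,897 BTU = 574.4 therm → 574.4 × £2.29 = £1,315.28; + 6 × £17.27 standing = £1,418.90
Electric: 44,800,000 BTU / 3412 = 13,130 kWh → × £0.242 = £3,177.49; + 6 × £15.21 standing = £3,268.75
Difference = |£1,418.90 − £3,268.75| = £1,849.85

£1849.85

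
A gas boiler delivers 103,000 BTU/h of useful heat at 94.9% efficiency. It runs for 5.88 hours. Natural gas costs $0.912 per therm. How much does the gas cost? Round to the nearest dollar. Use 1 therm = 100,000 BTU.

Heat delivered = 103,000 BTU/h × 5.88 h = 605,640 BTU
Gas input = 605,640 / 0.949 = 638,188 BTU
= 638,188 / 100,000 = 6.382 therm
Cost = 6.382 × $0.912/therm = $5.82 ≈ $6

$6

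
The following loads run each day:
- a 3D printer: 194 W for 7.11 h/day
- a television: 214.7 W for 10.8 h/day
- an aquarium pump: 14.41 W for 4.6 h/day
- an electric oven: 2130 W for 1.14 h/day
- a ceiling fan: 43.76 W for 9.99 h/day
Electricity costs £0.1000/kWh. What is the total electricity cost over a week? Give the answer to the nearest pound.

3D printer: 194 W × 7.11 h × 7 d = 9,655 Wh = 9.655 kWh
television: 214.7 W × 10.8 h × 7 d = 16,231 Wh = 16.23 kWh
aquarium pump: 14.41 W × 4.6 h × 7 d = 464 Wh = 0.464 kWh
electric oven: 2130 W × 1.14 h × 7 d = 16,997 Wh = 17 kWh
ceiling fan: 43.76 W × 9.99 h × 7 d = 3,060 Wh = 3.06 kWh
Total energy = 9.655 + 16.23 + 0.464 + 17 + 3.06 = 46.41 kWh
Cost = 46.41 kWh × £0.1000 = £4.64 ≈ £5

£5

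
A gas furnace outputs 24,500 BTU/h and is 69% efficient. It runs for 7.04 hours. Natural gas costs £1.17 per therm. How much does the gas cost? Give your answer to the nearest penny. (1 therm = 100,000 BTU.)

£2.92

Heat delivered = 24,500 BTU/h × 7.04 h = 172,480 BTU
Gas input = 172,480 / 0.690 = 249,971 BTU
= 249,971 / 100,000 = 2.5 therm
Cost = 2.5 × £1.17/therm = £2.92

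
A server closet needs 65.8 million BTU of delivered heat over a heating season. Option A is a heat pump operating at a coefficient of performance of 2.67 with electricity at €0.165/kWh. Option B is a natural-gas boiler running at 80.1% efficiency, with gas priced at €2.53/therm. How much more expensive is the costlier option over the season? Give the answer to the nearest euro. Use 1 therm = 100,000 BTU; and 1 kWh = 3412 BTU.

€887

Heat load = 65.8 × 10⁶ BTU = 65,800,000 BTU
Gas: input = 65,800,000 / 0.801 = 82,147,316 BTU = 821.5 therm → 821.5 × €2.53 = €2,078.33
Heat pump: 65,800,000 BTU / 3412 = 19,280 kWh heat; / 2.67 = 7,223 kWh in → × €0.165 = €1,191.76
Difference = |€2,078.33 − €1,191.76| = €886.57 ≈ €887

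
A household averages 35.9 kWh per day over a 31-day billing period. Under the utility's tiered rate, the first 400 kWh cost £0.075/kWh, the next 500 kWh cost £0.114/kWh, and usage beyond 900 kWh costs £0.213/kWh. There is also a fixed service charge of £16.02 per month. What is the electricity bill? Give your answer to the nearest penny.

Usage = 35.9 kWh/day × 31 days = 1112.9 kWh
First 400 kWh × £0.075 = £30.00
Next 500 kWh × £0.114 = £57.00
Remaining 212.9 kWh × £0.213 = £45.35
Energy charge = £132.35; + service £16.02 = £148.37

£148.37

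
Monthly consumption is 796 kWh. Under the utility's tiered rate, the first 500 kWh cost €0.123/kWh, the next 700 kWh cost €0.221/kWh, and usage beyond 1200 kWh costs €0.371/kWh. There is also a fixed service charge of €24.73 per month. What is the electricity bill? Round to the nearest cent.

€151.65

First 500 kWh × €0.123 = €61.50
Next 296 kWh × €0.221 = €65.42
Remaining tier: 0 kWh (not reached)
Energy charge = €126.92; + service €24.73 = €151.65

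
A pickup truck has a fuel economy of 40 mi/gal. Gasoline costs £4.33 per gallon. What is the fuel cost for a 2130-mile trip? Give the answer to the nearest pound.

£231

Fuel = 2130 mi / 40 mpg = 53.25 gal
Cost = 53.25 gal × £4.33/gal = £230.57 ≈ £231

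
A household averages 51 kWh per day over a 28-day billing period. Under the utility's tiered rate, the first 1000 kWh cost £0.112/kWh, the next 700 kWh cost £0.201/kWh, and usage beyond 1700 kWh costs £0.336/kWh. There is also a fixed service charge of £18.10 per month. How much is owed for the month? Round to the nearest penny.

£216.13

Usage = 51 kWh/day × 28 days = 1428 kWh
First 1000 kWh × £0.112 = £112.00
Next 428 kWh × £0.201 = £86.03
Remaining tier: 0 kWh (not reached)
Energy charge = £198.03; + service £18.10 = £216.13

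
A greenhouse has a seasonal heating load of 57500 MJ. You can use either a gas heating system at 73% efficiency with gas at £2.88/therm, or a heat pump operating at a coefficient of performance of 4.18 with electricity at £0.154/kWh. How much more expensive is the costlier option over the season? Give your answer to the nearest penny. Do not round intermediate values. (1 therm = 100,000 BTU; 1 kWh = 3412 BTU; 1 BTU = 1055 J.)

£1561.72

Heat load = 57500 MJ = 57,500,000,000 J / 1055 = 54,502,370 BTU
Gas: input = 54,502,370 / 0.73 = 74,660,780 BTU = 746.6 therm → 746.6 × £2.88 = £2,150.23
Heat pump: 54,502,370 BTU / 3412 = 15,970 kWh heat; / 4.18 = 3,821 kWh in → × £0.154 = £588.51
Difference = |£2,150.23 − £588.51| = £1,561.72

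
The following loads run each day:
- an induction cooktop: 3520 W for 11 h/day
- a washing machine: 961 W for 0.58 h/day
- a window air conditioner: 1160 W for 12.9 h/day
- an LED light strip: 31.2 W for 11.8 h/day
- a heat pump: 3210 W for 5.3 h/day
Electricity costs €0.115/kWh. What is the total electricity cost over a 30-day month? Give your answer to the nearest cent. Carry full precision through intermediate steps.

induction cooktop: 3520 W × 11 h × 30 d = 1,161,600 Wh = 1,162 kWh
washing machine: 961 W × 0.58 h × 30 d = 16,721 Wh = 16.72 kWh
window air conditioner: 1160 W × 12.9 h × 30 d = 448,920 Wh = 448.9 kWh
LED light strip: 31.2 W × 11.8 h × 30 d = 11,045 Wh = 11.04 kWh
heat pump: 3210 W × 5.3 h × 30 d = 510,390 Wh = 510.4 kWh
Total energy = 1,162 + 16.72 + 448.9 + 11.04 + 510.4 = 2,149 kWh
Cost = 2,149 kWh × €0.115 = €247.10

€247.10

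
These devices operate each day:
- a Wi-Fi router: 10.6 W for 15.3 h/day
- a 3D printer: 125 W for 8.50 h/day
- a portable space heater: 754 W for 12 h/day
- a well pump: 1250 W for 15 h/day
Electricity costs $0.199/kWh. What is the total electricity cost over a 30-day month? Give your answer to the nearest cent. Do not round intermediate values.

Wi-Fi router: 10.6 W × 15.3 h × 30 d = 4,865 Wh = 4.865 kWh
3D printer: 125 W × 8.50 h × 30 d = 31,875 Wh = 31.88 kWh
portable space heater: 754 W × 12 h × 30 d = 271,440 Wh = 271.4 kWh
well pump: 1250 W × 15 h × 30 d = 562,500 Wh = 562.5 kWh
Total energy = 4.865 + 31.88 + 271.4 + 562.5 = 870.7 kWh
Cost = 870.7 kWh × $0.199 = $173.27

$173.27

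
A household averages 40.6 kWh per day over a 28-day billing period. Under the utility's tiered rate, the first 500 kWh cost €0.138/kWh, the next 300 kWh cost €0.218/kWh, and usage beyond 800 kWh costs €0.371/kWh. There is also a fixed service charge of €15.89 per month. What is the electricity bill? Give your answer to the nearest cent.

€275.24

Usage = 40.6 kWh/day × 28 days = 1136.8 kWh
First 500 kWh × €0.138 = €69.00
Next 300 kWh × €0.218 = €65.40
Remaining 336.8 kWh × €0.371 = €124.95
Energy charge = €259.35; + service €15.89 = €275.24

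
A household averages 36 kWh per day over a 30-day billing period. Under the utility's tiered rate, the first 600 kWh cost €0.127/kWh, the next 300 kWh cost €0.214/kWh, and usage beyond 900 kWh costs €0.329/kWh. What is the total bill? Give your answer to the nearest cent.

Usage = 36 kWh/day × 30 days = 1080 kWh
First 600 kWh × €0.127 = €76.20
Next 300 kWh × €0.214 = €64.20
Remaining 180 kWh × €0.329 = €59.22
Total = €199.62

€199.62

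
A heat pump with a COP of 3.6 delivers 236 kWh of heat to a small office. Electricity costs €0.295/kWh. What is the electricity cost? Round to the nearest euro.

€19

Electrical input = 236 kWh / 3.6 = 65.56 kWh
Cost = 65.56 × €0.295/kWh = €19.34 ≈ €19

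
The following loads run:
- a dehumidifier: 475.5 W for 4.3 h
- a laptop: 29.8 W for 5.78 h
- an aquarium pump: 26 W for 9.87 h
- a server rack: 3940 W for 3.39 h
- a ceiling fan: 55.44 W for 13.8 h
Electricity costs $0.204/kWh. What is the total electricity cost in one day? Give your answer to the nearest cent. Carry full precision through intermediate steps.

$3.39

dehumidifier: 475.5 W × 4.3 h = 2,045 Wh = 2.045 kWh
laptop: 29.8 W × 5.78 h = 172 Wh = 0.1722 kWh
aquarium pump: 26 W × 9.87 h = 257 Wh = 0.2566 kWh
server rack: 3940 W × 3.39 h = 13,357 Wh = 13.36 kWh
ceiling fan: 55.44 W × 13.8 h = 765 Wh = 0.7651 kWh
Total energy = 2.045 + 0.1722 + 0.2566 + 13.36 + 0.7651 = 16.6 kWh
Cost = 16.6 kWh × $0.204 = $3.39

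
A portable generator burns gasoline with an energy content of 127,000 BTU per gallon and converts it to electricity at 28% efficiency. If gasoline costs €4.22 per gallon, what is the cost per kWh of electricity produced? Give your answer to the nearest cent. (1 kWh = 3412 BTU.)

€0.40

Electrical output per gallon = 127,000 BTU × 0.28 / 3412 BTU/kWh = 10.42 kWh
Cost per kWh = €4.22 / 10.42 kWh = €0.405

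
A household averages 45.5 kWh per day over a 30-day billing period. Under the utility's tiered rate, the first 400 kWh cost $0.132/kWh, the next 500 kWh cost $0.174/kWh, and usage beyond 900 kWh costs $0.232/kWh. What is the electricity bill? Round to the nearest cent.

Usage = 45.5 kWh/day × 30 days = 1365 kWh
First 400 kWh × $0.132 = $52.80
Next 500 kWh × $0.174 = $87.00
Remaining 465 kWh × $0.232 = $107.88
Total = $247.68

$247.68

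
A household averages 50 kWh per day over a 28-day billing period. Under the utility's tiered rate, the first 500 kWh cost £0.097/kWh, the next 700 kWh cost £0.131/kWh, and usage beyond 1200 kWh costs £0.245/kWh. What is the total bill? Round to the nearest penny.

£189.20

Usage = 50 kWh/day × 28 days = 1400 kWh
First 500 kWh × £0.097 = £48.50
Next 700 kWh × £0.131 = £91.70
Remaining 200 kWh × £0.245 = £49.00
Total = £189.20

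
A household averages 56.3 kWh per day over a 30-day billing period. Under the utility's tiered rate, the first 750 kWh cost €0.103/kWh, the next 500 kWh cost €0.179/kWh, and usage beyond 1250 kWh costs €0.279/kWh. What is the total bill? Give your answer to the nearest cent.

Usage = 56.3 kWh/day × 30 days = 1689 kWh
First 750 kWh × €0.103 = €77.25
Next 500 kWh × €0.179 = €89.50
Remaining 439 kWh × €0.279 = €122.48
Total = €289.23

€289.23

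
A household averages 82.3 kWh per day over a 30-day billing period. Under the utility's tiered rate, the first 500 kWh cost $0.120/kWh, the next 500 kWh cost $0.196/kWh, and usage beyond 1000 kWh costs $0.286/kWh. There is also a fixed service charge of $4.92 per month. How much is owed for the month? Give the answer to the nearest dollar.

Usage = 82.3 kWh/day × 30 days = 2469 kWh
First 500 kWh × $0.120 = $60.00
Next 500 kWh × $0.196 = $98.00
Remaining 1469 kWh × $0.286 = $420.13
Energy charge = $578.13; + service $4.92 = $583.05 ≈ $583

$583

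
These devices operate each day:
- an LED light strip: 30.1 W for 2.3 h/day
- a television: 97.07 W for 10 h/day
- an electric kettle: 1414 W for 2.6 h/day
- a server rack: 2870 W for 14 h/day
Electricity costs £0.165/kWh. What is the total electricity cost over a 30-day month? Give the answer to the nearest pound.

LED light strip: 30.1 W × 2.3 h × 30 d = 2,077 Wh = 2.077 kWh
television: 97.07 W × 10 h × 30 d = 29,121 Wh = 29.12 kWh
electric kettle: 1414 W × 2.6 h × 30 d = 110,292 Wh = 110.3 kWh
server rack: 2870 W × 14 h × 30 d = 1,205,400 Wh = 1,205 kWh
Total energy = 2.077 + 29.12 + 110.3 + 1,205 = 1,347 kWh
Cost = 1,347 kWh × £0.165 = £222.24 ≈ £222

£222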